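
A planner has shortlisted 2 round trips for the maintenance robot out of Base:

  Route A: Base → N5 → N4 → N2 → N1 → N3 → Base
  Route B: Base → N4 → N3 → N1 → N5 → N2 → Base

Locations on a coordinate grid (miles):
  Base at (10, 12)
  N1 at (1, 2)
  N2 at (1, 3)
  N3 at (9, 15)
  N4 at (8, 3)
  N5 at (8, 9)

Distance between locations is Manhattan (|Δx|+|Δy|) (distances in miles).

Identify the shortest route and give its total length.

Shortest is Route A, total 44 miles.

Route A: 5 + 6 + 7 + 1 + 21 + 4 = 44
Route B: 11 + 13 + 21 + 14 + 13 + 18 = 90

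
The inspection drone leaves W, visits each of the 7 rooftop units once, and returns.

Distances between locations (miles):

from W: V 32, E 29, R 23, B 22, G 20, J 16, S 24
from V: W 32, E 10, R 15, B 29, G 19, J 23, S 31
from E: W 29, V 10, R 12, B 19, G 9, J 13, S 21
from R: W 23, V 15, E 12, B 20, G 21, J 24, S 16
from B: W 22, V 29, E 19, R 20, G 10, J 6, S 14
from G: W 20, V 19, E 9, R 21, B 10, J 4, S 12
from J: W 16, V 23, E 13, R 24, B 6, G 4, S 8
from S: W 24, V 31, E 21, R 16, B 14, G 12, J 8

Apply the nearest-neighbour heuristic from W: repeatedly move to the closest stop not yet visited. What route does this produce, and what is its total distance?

Total distance 106 miles via the nearest-neighbour route W → J → G → E → V → R → S → B → W.

At W the remaining stops are J 16, G 20, B 22, R 23, S 24, E 29, V 32; go to J.
At J the remaining stops are G 4, B 6, S 8, E 13, V 23, R 24; go to G.
At G the remaining stops are E 9, B 10, S 12, V 19, R 21; go to E.
At E the remaining stops are V 10, R 12, B 19, S 21; go to V.
At V the remaining stops are R 15, B 29, S 31; go to R.
At R the remaining stops are S 16, B 20; go to S.
At S the remaining stops are B 14; go to B.
Return B→W: 22.
Total = 16 + 4 + 9 + 10 + 15 + 16 + 14 + 22 = 106.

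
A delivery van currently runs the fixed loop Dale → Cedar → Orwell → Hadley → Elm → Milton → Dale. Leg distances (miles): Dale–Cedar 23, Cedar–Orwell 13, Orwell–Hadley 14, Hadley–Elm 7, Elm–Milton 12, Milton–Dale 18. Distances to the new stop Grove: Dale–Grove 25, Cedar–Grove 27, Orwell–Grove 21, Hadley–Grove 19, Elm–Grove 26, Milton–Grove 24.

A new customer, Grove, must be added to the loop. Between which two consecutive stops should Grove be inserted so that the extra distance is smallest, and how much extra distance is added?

Insertion cost between consecutive stops i–j is d(i,Grove) + d(Grove,j) − d(i,j):
  between Dale and Cedar: 25 + 27 − 23 = 29
  between Cedar and Orwell: 27 + 21 − 13 = 35
  between Orwell and Hadley: 21 + 19 − 14 = 26
  between Hadley and Elm: 19 + 26 − 7 = 38
  between Elm and Milton: 26 + 24 − 12 = 38
  between Milton and Dale: 24 + 25 − 18 = 31
Cheapest insertion is between Orwell and Hadley, adding 26.
New total = 87 + 26 = 113.

Minimum extra distance: 26 miles, inserting Grove between Orwell and Hadley.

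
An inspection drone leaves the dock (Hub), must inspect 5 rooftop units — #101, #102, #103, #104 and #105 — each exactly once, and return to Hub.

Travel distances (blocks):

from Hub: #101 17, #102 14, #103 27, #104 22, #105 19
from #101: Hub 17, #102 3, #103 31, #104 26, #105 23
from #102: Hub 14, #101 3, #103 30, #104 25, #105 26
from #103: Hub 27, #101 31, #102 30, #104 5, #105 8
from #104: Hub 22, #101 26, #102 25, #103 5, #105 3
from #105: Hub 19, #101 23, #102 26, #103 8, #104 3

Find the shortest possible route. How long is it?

Minimum total distance: 75 blocks.

With 5 stops there are 5!/2 = 60 distinct round trips (a route and its reverse cost the same).
Hub→#101→#102→#103→#104→#105→Hub: 17+3+30+5+3+19 = 77
Hub→#101→#102→#103→#105→#104→Hub: 17+3+30+8+3+22 = 83
Hub→#101→#102→#104→#103→#105→Hub: 17+3+25+5+8+19 = 77
Hub→#101→#102→#104→#105→#103→Hub: 17+3+25+3+8+27 = 83
Hub→#101→#102→#105→#103→#104→Hub: 17+3+26+8+5+22 = 81
Hub→#101→#102→#105→#104→#103→Hub: 17+3+26+3+5+27 = 81
Hub→#101→#103→#102→#104→#105→Hub: 17+31+30+25+3+19 = 125
Hub→#101→#103→#102→#105→#104→Hub: 17+31+30+26+3+22 = 129
Hub→#101→#103→#104→#102→#105→Hub: 17+31+5+25+26+19 = 123
Hub→#101→#103→#104→#105→#102→Hub: 17+31+5+3+26+14 = 96
Hub→#101→#103→#105→#102→#104→Hub: 17+31+8+26+25+22 = 129
Hub→#101→#103→#105→#104→#102→Hub: 17+31+8+3+25+14 = 98
Hub→#101→#104→#102→#103→#105→Hub: 17+26+25+30+8+19 = 125
Hub→#101→#104→#102→#105→#103→Hub: 17+26+25+26+8+27 = 129
… (46 more)
Hub→#102→#101→#103→#104→#105→Hub: 14+3+31+5+3+19 = 75  ← best
The minimum is 75.
One optimal route: Hub → #102 → #101 → #103 → #104 → #105 → Hub (or its reverse).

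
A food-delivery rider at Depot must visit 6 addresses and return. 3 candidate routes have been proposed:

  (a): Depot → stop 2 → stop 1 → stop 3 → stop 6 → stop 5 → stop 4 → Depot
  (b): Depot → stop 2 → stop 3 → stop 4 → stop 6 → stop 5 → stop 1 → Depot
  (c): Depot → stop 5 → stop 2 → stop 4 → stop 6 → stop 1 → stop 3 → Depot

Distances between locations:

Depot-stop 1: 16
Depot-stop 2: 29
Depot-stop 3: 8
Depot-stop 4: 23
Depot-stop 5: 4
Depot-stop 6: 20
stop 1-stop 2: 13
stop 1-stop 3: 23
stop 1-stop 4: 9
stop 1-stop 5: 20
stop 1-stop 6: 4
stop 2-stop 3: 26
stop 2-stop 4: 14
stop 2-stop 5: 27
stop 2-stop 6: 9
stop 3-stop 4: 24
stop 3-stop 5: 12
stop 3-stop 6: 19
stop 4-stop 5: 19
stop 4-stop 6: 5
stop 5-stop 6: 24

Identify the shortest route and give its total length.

Shortest is (c), total 85.

(a): 29 + 13 + 23 + 19 + 24 + 19 + 23 = 150
(b): 29 + 26 + 24 + 5 + 24 + 20 + 16 = 144
(c): 4 + 27 + 14 + 5 + 4 + 23 + 8 = 85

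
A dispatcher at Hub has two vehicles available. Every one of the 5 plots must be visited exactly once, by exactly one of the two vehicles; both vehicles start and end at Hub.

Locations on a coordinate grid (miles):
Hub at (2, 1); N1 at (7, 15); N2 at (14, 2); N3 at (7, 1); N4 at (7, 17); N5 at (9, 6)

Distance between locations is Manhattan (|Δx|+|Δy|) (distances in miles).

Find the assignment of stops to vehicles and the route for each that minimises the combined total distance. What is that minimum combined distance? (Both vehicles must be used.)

Minimum combined distance: 66 miles.

There are 2^4 − 1 = 15 ways to divide the 5 stops into two non-empty groups. For each, the best each vehicle can do is its own shortest tour through its group:
  {N1} + {N2, N3, N4, N5}: 38 + 56 = 94
  {N2} + {N1, N3, N4, N5}: 26 + 46 = 72
  {N1, N2} + {N3, N4, N5}: 52 + 46 = 98
  {N3} + {N1, N2, N4, N5}: 10 + 56 = 66
  {N1, N3} + {N2, N4, N5}: 38 + 56 = 94
  {N2, N3} + {N1, N4, N5}: 26 + 46 = 72
  … (15 splits in total)
Best: vehicle 1 Hub → N3 → Hub = 10; vehicle 2 Hub → N1 → N4 → N5 → N2 → Hub = 56; combined 66.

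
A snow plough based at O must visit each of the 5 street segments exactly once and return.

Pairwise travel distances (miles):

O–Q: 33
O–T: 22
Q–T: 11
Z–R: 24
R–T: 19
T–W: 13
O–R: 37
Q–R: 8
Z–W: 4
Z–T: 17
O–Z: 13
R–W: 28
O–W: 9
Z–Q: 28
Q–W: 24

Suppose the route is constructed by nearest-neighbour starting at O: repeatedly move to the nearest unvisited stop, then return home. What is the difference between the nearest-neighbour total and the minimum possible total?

From O: W=9, Z=13, T=22, Q=33, R=37 → choose W (9).
From W: Z=4, T=13, Q=24, R=28 → choose Z (4).
From Z: T=17, R=24, Q=28 → choose T (17).
From T: Q=11, R=19 → choose Q (11).
From Q: R=8 → choose R (8).
NN route O → W → Z → T → Q → R → O costs 86.
Optimal: O → Z → R → Q → T → W → O costs 78 (by enumerating all 60 distinct tours).
Excess = 86 − 78 = 8.

Excess over optimum: 8 miles.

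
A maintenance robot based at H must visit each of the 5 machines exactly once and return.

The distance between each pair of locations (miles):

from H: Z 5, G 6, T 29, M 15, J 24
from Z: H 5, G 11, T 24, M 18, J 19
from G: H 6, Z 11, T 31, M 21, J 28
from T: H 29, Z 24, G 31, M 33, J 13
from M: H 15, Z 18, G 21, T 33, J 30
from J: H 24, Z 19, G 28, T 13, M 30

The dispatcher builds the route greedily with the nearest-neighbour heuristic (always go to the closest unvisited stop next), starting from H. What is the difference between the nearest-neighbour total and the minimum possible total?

The nearest-neighbour route is 12 miles longer than optimal.

H: Z=5, G=6, M=15, J=24, T=29 ⇒ Z
Z: G=11, M=18, J=19, T=24 ⇒ G
G: M=21, J=28, T=31 ⇒ M
M: J=30, T=33 ⇒ J
J: T=13 ⇒ T
NN route H → Z → G → M → J → T → H costs 109.
Optimal: H → Z → J → T → M → G → H costs 97 (by enumerating all 60 distinct tours).
Excess = 109 − 97 = 12.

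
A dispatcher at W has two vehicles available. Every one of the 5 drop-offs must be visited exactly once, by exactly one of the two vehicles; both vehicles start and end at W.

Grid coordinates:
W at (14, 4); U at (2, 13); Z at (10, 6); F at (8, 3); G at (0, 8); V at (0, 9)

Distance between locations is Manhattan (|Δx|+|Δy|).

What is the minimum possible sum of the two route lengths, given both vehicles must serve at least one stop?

60 — the smallest possible combined total.

Try each way of splitting the stops between the two vehicles (each non-empty) and, for each split, find the best tour for each vehicle:
  {U} + {Z, F, G, V}: 42 + 40 = 82
  {Z} + {U, F, G, V}: 12 + 48 = 60
  {U, Z} + {F, G, V}: 42 + 40 = 82
  {F} + {U, Z, G, V}: 14 + 46 = 60
  {U, F} + {Z, G, V}: 44 + 38 = 82
  {Z, F} + {U, G, V}: 18 + 46 = 64
  … (15 splits in total)
Best: vehicle 1 W → Z → W = 12; vehicle 2 W → U → V → G → F → W = 48; combined 60.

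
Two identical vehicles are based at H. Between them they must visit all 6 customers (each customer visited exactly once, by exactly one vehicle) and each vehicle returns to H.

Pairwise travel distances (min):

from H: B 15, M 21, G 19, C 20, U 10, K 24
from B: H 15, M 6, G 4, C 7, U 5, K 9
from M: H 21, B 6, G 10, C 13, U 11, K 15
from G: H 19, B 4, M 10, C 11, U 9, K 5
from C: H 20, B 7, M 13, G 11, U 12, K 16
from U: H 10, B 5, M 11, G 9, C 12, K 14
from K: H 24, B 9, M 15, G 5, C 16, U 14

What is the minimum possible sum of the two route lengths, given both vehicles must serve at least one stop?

Minimum combined distance: 92 min.

Check every non-empty split of the stops between the two vehicles; for each half take its own optimal tour:
  {B} + {M, G, C, U, K}: 30 + 72 = 102
  {M} + {B, G, C, U, K}: 42 + 60 = 102
  {B, M} + {G, C, U, K}: 42 + 60 = 102
  {G} + {B, M, C, U, K}: 38 + 72 = 110
  {B, G} + {M, C, U, K}: 38 + 72 = 110
  {M, G} + {B, C, U, K}: 50 + 60 = 110
  … (31 splits in total)
  {U} + {B, M, G, C, K}: 20 + 72 = 92  ← best
Best: vehicle 1 H → U → H = 20; vehicle 2 H → B → M → G → K → C → H = 72; combined 92.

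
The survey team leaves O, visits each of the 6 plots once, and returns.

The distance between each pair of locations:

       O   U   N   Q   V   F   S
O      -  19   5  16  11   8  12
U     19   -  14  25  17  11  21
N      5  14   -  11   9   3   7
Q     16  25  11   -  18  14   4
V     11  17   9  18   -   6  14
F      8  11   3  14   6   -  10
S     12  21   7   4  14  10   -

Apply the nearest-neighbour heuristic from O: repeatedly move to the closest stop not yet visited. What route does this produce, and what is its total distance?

76 along O → N → F → V → S → Q → U → O.

From O: distances to unvisited — N=5, F=8, V=11, S=12, Q=16, U=19. Nearest is N (5).
From N: distances to unvisited — F=3, S=7, V=9, Q=11, U=14. Nearest is F (3).
From F: distances to unvisited — V=6, S=10, U=11, Q=14. Nearest is V (6).
From V: distances to unvisited — S=14, U=17, Q=18. Nearest is S (14).
From S: distances to unvisited — Q=4, U=21. Nearest is Q (4).
From Q: distances to unvisited — U=25. Nearest is U (25).
Return U→O: 19.
Total = 5 + 3 + 6 + 14 + 4 + 25 + 19 = 76.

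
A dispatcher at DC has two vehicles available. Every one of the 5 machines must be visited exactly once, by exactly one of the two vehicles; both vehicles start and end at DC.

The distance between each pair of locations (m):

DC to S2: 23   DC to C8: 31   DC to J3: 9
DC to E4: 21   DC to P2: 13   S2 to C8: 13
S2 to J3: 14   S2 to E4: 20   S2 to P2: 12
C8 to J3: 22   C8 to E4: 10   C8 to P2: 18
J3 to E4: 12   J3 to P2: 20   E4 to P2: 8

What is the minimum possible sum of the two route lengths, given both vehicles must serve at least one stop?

85 m — the smallest possible combined total.

There are 2^4 − 1 = 15 ways to divide the 5 stops into two non-empty groups. For each, the best each vehicle can do is its own shortest tour through its group:
  {S2} + {C8, J3, E4, P2}: 46 + 62 = 108
  {C8} + {S2, J3, E4, P2}: 62 + 64 = 126
  {S2, C8} + {J3, E4, P2}: 67 + 42 = 109
  {J3} + {S2, C8, E4, P2}: 18 + 67 = 85
  {S2, J3} + {C8, E4, P2}: 46 + 62 = 108
  {C8, J3} + {S2, E4, P2}: 62 + 64 = 126
  … (15 splits in total)
Best: vehicle 1 DC → J3 → DC = 18; vehicle 2 DC → S2 → C8 → E4 → P2 → DC = 67; combined 85.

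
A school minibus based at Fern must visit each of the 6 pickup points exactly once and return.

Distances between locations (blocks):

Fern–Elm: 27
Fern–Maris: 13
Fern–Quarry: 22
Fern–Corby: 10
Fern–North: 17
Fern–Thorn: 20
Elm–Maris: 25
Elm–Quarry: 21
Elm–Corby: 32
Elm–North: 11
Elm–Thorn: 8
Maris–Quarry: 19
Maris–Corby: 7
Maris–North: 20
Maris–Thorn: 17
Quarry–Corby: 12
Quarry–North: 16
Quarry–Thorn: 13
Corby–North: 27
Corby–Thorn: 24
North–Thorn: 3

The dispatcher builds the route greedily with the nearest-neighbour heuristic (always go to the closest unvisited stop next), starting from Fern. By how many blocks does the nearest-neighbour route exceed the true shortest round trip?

Fern: Corby=10, Maris=13, North=17, Thorn=20, Quarry=22, Elm=27 ⇒ Corby
Corby: Maris=7, Quarry=12, Thorn=24, North=27, Elm=32 ⇒ Maris
Maris: Thorn=17, Quarry=19, North=20, Elm=25 ⇒ Thorn
Thorn: North=3, Elm=8, Quarry=13 ⇒ North
North: Elm=11, Quarry=16 ⇒ Elm
Elm: Quarry=21 ⇒ Quarry
NN route Fern → Corby → Maris → Thorn → North → Elm → Quarry → Fern costs 91.
Optimal: Fern → Maris → Corby → Quarry → Elm → Thorn → North → Fern costs 81 (by enumerating all 360 distinct tours).
Excess = 91 − 81 = 10.

10 blocks longer than the optimal tour.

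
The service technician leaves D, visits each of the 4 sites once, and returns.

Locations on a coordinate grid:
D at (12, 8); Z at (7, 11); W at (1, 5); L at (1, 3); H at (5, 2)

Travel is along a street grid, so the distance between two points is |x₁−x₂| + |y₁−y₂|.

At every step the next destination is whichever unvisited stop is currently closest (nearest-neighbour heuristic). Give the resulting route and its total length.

From D: distances to unvisited — Z=8, H=13, W=14, L=16. Nearest is Z (8).
From Z: distances to unvisited — H=11, W=12, L=14. Nearest is H (11).
From H: distances to unvisited — L=5, W=7. Nearest is L (5).
From L: distances to unvisited — W=2. Nearest is W (2).
Return W→D: 14.
Total = 8 + 11 + 5 + 2 + 14 = 40.

Total distance 40 via the nearest-neighbour route D → Z → H → L → W → D.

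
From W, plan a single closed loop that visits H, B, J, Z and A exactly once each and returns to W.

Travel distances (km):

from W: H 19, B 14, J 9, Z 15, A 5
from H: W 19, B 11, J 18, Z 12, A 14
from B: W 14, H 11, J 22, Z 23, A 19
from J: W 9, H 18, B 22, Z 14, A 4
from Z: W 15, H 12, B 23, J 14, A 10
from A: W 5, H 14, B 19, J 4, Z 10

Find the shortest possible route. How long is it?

Minimum total distance: 60 km.

With 5 stops there are 5!/2 = 60 distinct round trips (a route and its reverse cost the same).
W - H - B - J - Z - A - W: 19+11+22+14+10+5 = 81
W - H - B - J - A - Z - W: 19+11+22+4+10+15 = 81
W - H - B - Z - J - A - W: 19+11+23+14+4+5 = 76
W - H - B - Z - A - J - W: 19+11+23+10+4+9 = 76
W - H - B - A - J - Z - W: 19+11+19+4+14+15 = 82
W - H - B - A - Z - J - W: 19+11+19+10+14+9 = 82
W - H - J - B - Z - A - W: 19+18+22+23+10+5 = 97
W - H - J - B - A - Z - W: 19+18+22+19+10+15 = 103
W - H - J - Z - B - A - W: 19+18+14+23+19+5 = 98
W - H - J - Z - A - B - W: 19+18+14+10+19+14 = 94
W - H - J - A - B - Z - W: 19+18+4+19+23+15 = 98
W - H - J - A - Z - B - W: 19+18+4+10+23+14 = 88
W - H - Z - B - J - A - W: 19+12+23+22+4+5 = 85
W - H - Z - B - A - J - W: 19+12+23+19+4+9 = 86
… (46 more)
W - B - H - Z - J - A - W: 14+11+12+14+4+5 = 60  ← best
The minimum is 60.
One optimal route: W → B → H → Z → J → A → W (or its reverse).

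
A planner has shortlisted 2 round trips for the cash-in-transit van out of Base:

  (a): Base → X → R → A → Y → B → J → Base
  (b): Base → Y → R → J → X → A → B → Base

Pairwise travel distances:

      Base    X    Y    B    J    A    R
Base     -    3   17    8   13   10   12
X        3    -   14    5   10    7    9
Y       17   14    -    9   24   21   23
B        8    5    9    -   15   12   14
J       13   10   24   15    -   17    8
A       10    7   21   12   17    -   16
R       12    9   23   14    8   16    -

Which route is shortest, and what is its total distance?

(a): 3 + 9 + 16 + 21 + 9 + 15 + 13 = 86
(b): 17 + 23 + 8 + 10 + 7 + 12 + 8 = 85

Shortest is (b), total 85.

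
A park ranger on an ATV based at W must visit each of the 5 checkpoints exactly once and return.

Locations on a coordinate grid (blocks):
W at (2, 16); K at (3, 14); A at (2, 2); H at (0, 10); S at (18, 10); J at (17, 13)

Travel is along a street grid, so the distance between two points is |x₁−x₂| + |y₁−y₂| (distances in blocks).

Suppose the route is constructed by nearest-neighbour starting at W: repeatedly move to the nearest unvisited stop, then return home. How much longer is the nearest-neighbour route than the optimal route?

2 blocks longer than the optimal tour.

W: K=3, H=8, A=14, J=18, S=22 ⇒ K
K: H=7, A=13, J=15, S=19 ⇒ H
H: A=10, S=18, J=20 ⇒ A
A: S=24, J=26 ⇒ S
S: J=4 ⇒ J
NN route W → K → H → A → S → J → W costs 66.
Optimal: W → K → J → S → A → H → W costs 64 (by enumerating all 60 distinct tours).
Excess = 66 − 64 = 2.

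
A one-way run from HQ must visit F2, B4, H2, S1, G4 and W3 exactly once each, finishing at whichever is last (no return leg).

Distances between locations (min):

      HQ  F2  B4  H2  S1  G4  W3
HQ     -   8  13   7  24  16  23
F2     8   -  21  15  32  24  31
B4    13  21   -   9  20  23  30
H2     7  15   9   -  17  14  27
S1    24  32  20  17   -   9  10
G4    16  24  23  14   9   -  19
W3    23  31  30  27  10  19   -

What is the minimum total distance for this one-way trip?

Minimum one-way distance = 71 min.

There are 6! = 720 possible orderings.
HQ → F2 → B4 → H2 → S1 → G4 → W3: 8+21+9+17+9+19 = 83
HQ → F2 → B4 → H2 → S1 → W3 → G4: 8+21+9+17+10+19 = 84
HQ → F2 → B4 → H2 → G4 → S1 → W3: 8+21+9+14+9+10 = 71
HQ → F2 → B4 → H2 → G4 → W3 → S1: 8+21+9+14+19+10 = 81
HQ → F2 → B4 → H2 → W3 → S1 → G4: 8+21+9+27+10+9 = 84
HQ → F2 → B4 → H2 → W3 → G4 → S1: 8+21+9+27+19+9 = 93
HQ → F2 → B4 → S1 → H2 → G4 → W3: 8+21+20+17+14+19 = 99
HQ → F2 → B4 → S1 → H2 → W3 → G4: 8+21+20+17+27+19 = 112
… (712 more)
The minimum is 71.
One shortest path: HQ → F2 → B4 → H2 → G4 → S1 → W3.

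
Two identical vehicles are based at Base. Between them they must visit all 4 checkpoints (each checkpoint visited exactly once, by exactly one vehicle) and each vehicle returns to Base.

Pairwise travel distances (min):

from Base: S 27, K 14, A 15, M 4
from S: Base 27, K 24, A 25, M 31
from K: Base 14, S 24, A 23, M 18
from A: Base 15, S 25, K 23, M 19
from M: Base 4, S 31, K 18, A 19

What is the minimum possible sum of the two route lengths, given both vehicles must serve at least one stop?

Check every non-empty split of the stops between the two vehicles; for each half take its own optimal tour:
  {S} + {K, A, M}: 54 + 60 = 114
  {K} + {S, A, M}: 28 + 75 = 103
  {S, K} + {A, M}: 65 + 38 = 103
  {A} + {S, K, M}: 30 + 73 = 103
  {S, A} + {K, M}: 67 + 36 = 103
  {K, A} + {S, M}: 52 + 62 = 114
  … (7 splits in total)
  {S, K, A} + {M}: 78 + 8 = 86  ← best
Best: vehicle 1 Base → K → S → A → Base = 78; vehicle 2 Base → M → Base = 8; combined 86.

86 min — the smallest possible combined total.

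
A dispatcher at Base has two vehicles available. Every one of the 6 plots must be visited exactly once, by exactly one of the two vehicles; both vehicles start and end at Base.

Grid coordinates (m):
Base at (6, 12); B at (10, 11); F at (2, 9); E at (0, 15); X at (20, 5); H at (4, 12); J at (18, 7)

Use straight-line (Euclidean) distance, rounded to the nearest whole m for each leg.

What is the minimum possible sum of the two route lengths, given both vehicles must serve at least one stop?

Minimum combined distance: 50 m.

Try each way of splitting the stops between the two vehicles (each non-empty) and, for each split, find the best tour for each vehicle:
  {B} + {F, E, X, H, J}: 8 + 47 = 55
  {F} + {B, E, X, H, J}: 10 + 45 = 55
  {B, F} + {E, X, H, J}: 17 + 45 = 62
  {E} + {B, F, X, H, J}: 14 + 40 = 54
  {B, E} + {F, X, H, J}: 22 + 40 = 62
  {F, E} + {B, X, H, J}: 18 + 35 = 53
  … (31 splits in total)
  {F, E, H} + {B, X, J}: 18 + 32 = 50  ← best
Best: vehicle 1 Base → F → E → H → Base = 18; vehicle 2 Base → B → X → J → Base = 32; combined 50.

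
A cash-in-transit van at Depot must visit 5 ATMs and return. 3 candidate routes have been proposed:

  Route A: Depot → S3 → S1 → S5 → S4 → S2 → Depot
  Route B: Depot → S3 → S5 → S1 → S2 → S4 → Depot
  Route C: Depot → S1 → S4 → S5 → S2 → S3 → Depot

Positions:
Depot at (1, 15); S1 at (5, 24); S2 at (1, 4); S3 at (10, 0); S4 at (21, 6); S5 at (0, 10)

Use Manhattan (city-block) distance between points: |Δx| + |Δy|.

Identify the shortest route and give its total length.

116 — Route C is the shortest.

Route A: 24 + 29 + 19 + 25 + 22 + 11 = 130
Route B: 24 + 20 + 19 + 24 + 22 + 29 = 138
Route C: 13 + 34 + 25 + 7 + 13 + 24 = 116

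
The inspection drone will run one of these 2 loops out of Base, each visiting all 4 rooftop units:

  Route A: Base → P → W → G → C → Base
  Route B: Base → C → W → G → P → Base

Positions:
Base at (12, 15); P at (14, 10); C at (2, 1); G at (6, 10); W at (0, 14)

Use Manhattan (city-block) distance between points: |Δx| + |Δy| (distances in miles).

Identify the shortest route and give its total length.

Shortest is Route B, total 64 miles.

Route A: 7 + 18 + 10 + 13 + 24 = 72
Route B: 24 + 15 + 10 + 8 + 7 = 64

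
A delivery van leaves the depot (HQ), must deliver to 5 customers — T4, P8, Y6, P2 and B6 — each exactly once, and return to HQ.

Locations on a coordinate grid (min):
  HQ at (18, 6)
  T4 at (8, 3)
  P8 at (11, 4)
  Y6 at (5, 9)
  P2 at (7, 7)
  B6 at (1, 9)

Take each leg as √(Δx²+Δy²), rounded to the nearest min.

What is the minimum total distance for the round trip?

HQ-T4-P8-Y6-P2-B6-HQ: 10+3+8+3+6+17 = 47
HQ-T4-P8-Y6-B6-P2-HQ: 10+3+8+4+6+11 = 42
HQ-T4-P8-P2-Y6-B6-HQ: 10+3+5+3+4+17 = 42
HQ-T4-P8-P2-B6-Y6-HQ: 10+3+5+6+4+13 = 41
HQ-T4-P8-B6-Y6-P2-HQ: 10+3+11+4+3+11 = 42
HQ-T4-P8-B6-P2-Y6-HQ: 10+3+11+6+3+13 = 46
HQ-T4-Y6-P8-P2-B6-HQ: 10+7+8+5+6+17 = 53
HQ-T4-Y6-P8-B6-P2-HQ: 10+7+8+11+6+11 = 53
HQ-T4-Y6-P2-P8-B6-HQ: 10+7+3+5+11+17 = 53
HQ-T4-Y6-P2-B6-P8-HQ: 10+7+3+6+11+7 = 44
HQ-T4-Y6-B6-P8-P2-HQ: 10+7+4+11+5+11 = 48
HQ-T4-Y6-B6-P2-P8-HQ: 10+7+4+6+5+7 = 39
HQ-T4-P2-P8-Y6-B6-HQ: 10+4+5+8+4+17 = 48
HQ-T4-P2-P8-B6-Y6-HQ: 10+4+5+11+4+13 = 47
… (46 more)
HQ-P8-T4-P2-B6-Y6-HQ: 7+3+4+6+4+13 = 37  ← best
The minimum is 37.
One optimal route: HQ → P8 → T4 → P2 → B6 → Y6 → HQ (or its reverse).

Minimum total distance: 37 min.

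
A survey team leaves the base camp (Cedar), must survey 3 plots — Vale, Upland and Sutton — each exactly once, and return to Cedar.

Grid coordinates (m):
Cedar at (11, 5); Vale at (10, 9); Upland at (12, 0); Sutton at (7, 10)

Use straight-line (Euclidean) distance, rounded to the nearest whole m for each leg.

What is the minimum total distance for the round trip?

With 3 stops there are 3!/2 = 3 distinct round trips (a route and its reverse cost the same).
Cedar-Vale-Upland-Sutton-Cedar: 4+9+11+6 = 30
Cedar-Vale-Sutton-Upland-Cedar: 4+3+11+5 = 23
Cedar-Upland-Vale-Sutton-Cedar: 5+9+3+6 = 23
The minimum is 23.
One optimal route: Cedar → Vale → Sutton → Upland → Cedar (or its reverse).

23 m — the shortest possible round trip.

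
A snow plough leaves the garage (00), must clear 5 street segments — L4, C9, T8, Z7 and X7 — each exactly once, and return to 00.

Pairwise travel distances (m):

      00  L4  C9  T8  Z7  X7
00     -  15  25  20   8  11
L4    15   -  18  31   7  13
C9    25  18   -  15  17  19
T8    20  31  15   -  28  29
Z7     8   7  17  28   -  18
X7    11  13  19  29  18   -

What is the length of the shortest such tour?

With 5 stops there are 5!/2 = 60 distinct round trips (a route and its reverse cost the same).
00 → L4 → C9 → T8 → Z7 → X7 → 00: 15+18+15+28+18+11 = 105
00 → L4 → C9 → T8 → X7 → Z7 → 00: 15+18+15+29+18+8 = 103
00 → L4 → C9 → Z7 → T8 → X7 → 00: 15+18+17+28+29+11 = 118
00 → L4 → C9 → Z7 → X7 → T8 → 00: 15+18+17+18+29+20 = 117
00 → L4 → C9 → X7 → T8 → Z7 → 00: 15+18+19+29+28+8 = 117
00 → L4 → C9 → X7 → Z7 → T8 → 00: 15+18+19+18+28+20 = 118
00 → L4 → T8 → C9 → Z7 → X7 → 00: 15+31+15+17+18+11 = 107
00 → L4 → T8 → C9 → X7 → Z7 → 00: 15+31+15+19+18+8 = 106
00 → L4 → T8 → Z7 → C9 → X7 → 00: 15+31+28+17+19+11 = 121
00 → L4 → T8 → Z7 → X7 → C9 → 00: 15+31+28+18+19+25 = 136
00 → L4 → T8 → X7 → C9 → Z7 → 00: 15+31+29+19+17+8 = 119
00 → L4 → T8 → X7 → Z7 → C9 → 00: 15+31+29+18+17+25 = 135
00 → L4 → Z7 → C9 → T8 → X7 → 00: 15+7+17+15+29+11 = 94
00 → L4 → Z7 → C9 → X7 → T8 → 00: 15+7+17+19+29+20 = 107
… (46 more)
00 → T8 → C9 → X7 → L4 → Z7 → 00: 20+15+19+13+7+8 = 82  ← best
The minimum is 82.
One optimal route: 00 → T8 → C9 → X7 → L4 → Z7 → 00 (or its reverse).

82 m — the shortest possible round trip.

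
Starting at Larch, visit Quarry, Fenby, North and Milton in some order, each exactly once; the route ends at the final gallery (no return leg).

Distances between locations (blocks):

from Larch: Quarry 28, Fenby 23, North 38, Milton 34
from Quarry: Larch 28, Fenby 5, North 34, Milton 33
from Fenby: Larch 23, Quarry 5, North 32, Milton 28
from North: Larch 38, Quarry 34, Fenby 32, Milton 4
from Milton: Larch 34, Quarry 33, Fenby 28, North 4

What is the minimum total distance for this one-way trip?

There are 4! = 24 possible orderings.
Larch - Quarry - Fenby - North - Milton: 28+5+32+4 = 69
Larch - Quarry - Fenby - Milton - North: 28+5+28+4 = 65
Larch - Quarry - North - Fenby - Milton: 28+34+32+28 = 122
Larch - Quarry - North - Milton - Fenby: 28+34+4+28 = 94
Larch - Quarry - Milton - Fenby - North: 28+33+28+32 = 121
Larch - Quarry - Milton - North - Fenby: 28+33+4+32 = 97
Larch - Fenby - Quarry - North - Milton: 23+5+34+4 = 66
Larch - Fenby - Quarry - Milton - North: 23+5+33+4 = 65
Larch - Fenby - North - Quarry - Milton: 23+32+34+33 = 122
Larch - Fenby - North - Milton - Quarry: 23+32+4+33 = 92
Larch - Fenby - Milton - Quarry - North: 23+28+33+34 = 118
Larch - Fenby - Milton - North - Quarry: 23+28+4+34 = 89
Larch - North - Quarry - Fenby - Milton: 38+34+5+28 = 105
Larch - North - Quarry - Milton - Fenby: 38+34+33+28 = 133
… (10 more)
The minimum is 65.
One shortest path: Larch → Quarry → Fenby → Milton → North.

Shortest open route: 65 blocks.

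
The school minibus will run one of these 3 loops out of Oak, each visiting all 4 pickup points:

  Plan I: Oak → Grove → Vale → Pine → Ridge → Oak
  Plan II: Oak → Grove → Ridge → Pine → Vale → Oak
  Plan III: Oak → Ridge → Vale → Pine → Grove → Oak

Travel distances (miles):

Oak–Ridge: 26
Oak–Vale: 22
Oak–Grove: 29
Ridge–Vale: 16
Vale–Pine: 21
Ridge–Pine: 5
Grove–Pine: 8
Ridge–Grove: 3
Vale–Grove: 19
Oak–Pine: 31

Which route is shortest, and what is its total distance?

80 miles — Plan II is the shortest.

Plan I: 29 + 19 + 21 + 5 + 26 = 100
Plan II: 29 + 3 + 5 + 21 + 22 = 80
Plan III: 26 + 16 + 21 + 8 + 29 = 100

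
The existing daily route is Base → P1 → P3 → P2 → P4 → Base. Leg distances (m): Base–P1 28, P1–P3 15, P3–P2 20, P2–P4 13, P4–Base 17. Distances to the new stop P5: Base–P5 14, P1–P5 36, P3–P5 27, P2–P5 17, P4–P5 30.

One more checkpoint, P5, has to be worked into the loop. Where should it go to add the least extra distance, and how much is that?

+22 m — insert P5 between Base and P1.

Insertion cost between consecutive stops i–j is d(i,P5) + d(P5,j) − d(i,j):
  between Base and P1: 14 + 36 − 28 = 22
  between P1 and P3: 36 + 27 − 15 = 48
  between P3 and P2: 27 + 17 − 20 = 24
  between P2 and P4: 17 + 30 − 13 = 34
  between P4 and Base: 30 + 14 − 17 = 27
Cheapest insertion is between Base and P1, adding 22.
New total = 93 + 22 = 115.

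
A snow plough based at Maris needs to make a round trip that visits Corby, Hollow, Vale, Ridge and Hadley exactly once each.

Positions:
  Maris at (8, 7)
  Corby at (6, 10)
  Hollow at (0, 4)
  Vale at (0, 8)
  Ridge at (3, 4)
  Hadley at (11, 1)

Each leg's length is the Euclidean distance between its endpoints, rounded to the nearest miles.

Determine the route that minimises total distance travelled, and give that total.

Shortest round trip = 33 miles.

With 5 stops there are 5!/2 = 60 distinct round trips (a route and its reverse cost the same).
Maris-Corby-Hollow-Vale-Ridge-Hadley-Maris: 4+8+4+5+9+7 = 37
Maris-Corby-Hollow-Vale-Hadley-Ridge-Maris: 4+8+4+13+9+6 = 44
Maris-Corby-Hollow-Ridge-Vale-Hadley-Maris: 4+8+3+5+13+7 = 40
Maris-Corby-Hollow-Ridge-Hadley-Vale-Maris: 4+8+3+9+13+8 = 45
Maris-Corby-Hollow-Hadley-Vale-Ridge-Maris: 4+8+11+13+5+6 = 47
Maris-Corby-Hollow-Hadley-Ridge-Vale-Maris: 4+8+11+9+5+8 = 45
Maris-Corby-Vale-Hollow-Ridge-Hadley-Maris: 4+6+4+3+9+7 = 33
Maris-Corby-Vale-Hollow-Hadley-Ridge-Maris: 4+6+4+11+9+6 = 40
Maris-Corby-Vale-Ridge-Hollow-Hadley-Maris: 4+6+5+3+11+7 = 36
Maris-Corby-Vale-Ridge-Hadley-Hollow-Maris: 4+6+5+9+11+9 = 44
Maris-Corby-Vale-Hadley-Hollow-Ridge-Maris: 4+6+13+11+3+6 = 43
Maris-Corby-Vale-Hadley-Ridge-Hollow-Maris: 4+6+13+9+3+9 = 44
Maris-Corby-Ridge-Hollow-Vale-Hadley-Maris: 4+7+3+4+13+7 = 38
Maris-Corby-Ridge-Hollow-Hadley-Vale-Maris: 4+7+3+11+13+8 = 46
… (46 more)
The minimum is 33.
One optimal route: Maris → Corby → Vale → Hollow → Ridge → Hadley → Maris (or its reverse).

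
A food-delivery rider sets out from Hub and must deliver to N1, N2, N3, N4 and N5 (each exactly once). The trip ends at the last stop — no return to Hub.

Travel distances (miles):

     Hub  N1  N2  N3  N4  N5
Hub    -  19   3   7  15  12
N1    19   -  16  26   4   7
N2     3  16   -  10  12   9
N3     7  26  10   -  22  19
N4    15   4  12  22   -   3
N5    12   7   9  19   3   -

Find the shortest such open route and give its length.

There are 5! = 120 possible orderings.
Hub → N1 → N2 → N3 → N4 → N5: 19+16+10+22+3 = 70
Hub → N1 → N2 → N3 → N5 → N4: 19+16+10+19+3 = 67
Hub → N1 → N2 → N4 → N3 → N5: 19+16+12+22+19 = 88
Hub → N1 → N2 → N4 → N5 → N3: 19+16+12+3+19 = 69
Hub → N1 → N2 → N5 → N3 → N4: 19+16+9+19+22 = 85
Hub → N1 → N2 → N5 → N4 → N3: 19+16+9+3+22 = 69
Hub → N1 → N3 → N2 → N4 → N5: 19+26+10+12+3 = 70
Hub → N1 → N3 → N2 → N5 → N4: 19+26+10+9+3 = 67
Hub → N1 → N3 → N4 → N2 → N5: 19+26+22+12+9 = 88
Hub → N1 → N3 → N4 → N5 → N2: 19+26+22+3+9 = 79
Hub → N1 → N3 → N5 → N2 → N4: 19+26+19+9+12 = 85
Hub → N1 → N3 → N5 → N4 → N2: 19+26+19+3+12 = 79
Hub → N1 → N4 → N2 → N3 → N5: 19+4+12+10+19 = 64
Hub → N1 → N4 → N2 → N5 → N3: 19+4+12+9+19 = 63
… (106 more)
Hub → N3 → N2 → N5 → N4 → N1: 7+10+9+3+4 = 33  ← best
The minimum is 33.
One shortest path: Hub → N3 → N2 → N5 → N4 → N1.

33 miles — the minimum one-way total.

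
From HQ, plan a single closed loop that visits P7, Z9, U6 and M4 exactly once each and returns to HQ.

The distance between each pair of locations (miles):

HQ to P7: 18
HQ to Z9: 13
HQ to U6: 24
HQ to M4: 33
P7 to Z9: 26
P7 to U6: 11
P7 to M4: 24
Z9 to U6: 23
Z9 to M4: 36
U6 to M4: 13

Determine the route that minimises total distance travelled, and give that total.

HQ → P7 → Z9 → U6 → M4 → HQ: 18+26+23+13+33 = 113
HQ → P7 → Z9 → M4 → U6 → HQ: 18+26+36+13+24 = 117
HQ → P7 → U6 → Z9 → M4 → HQ: 18+11+23+36+33 = 121
HQ → P7 → U6 → M4 → Z9 → HQ: 18+11+13+36+13 = 91
HQ → P7 → M4 → Z9 → U6 → HQ: 18+24+36+23+24 = 125
HQ → P7 → M4 → U6 → Z9 → HQ: 18+24+13+23+13 = 91
HQ → Z9 → P7 → U6 → M4 → HQ: 13+26+11+13+33 = 96
HQ → Z9 → P7 → M4 → U6 → HQ: 13+26+24+13+24 = 100
HQ → Z9 → U6 → P7 → M4 → HQ: 13+23+11+24+33 = 104
HQ → Z9 → M4 → P7 → U6 → HQ: 13+36+24+11+24 = 108
HQ → U6 → P7 → Z9 → M4 → HQ: 24+11+26+36+33 = 130
HQ → U6 → Z9 → P7 → M4 → HQ: 24+23+26+24+33 = 130
The minimum is 91.
One optimal route: HQ → P7 → U6 → M4 → Z9 → HQ (or its reverse).

91 miles — the shortest possible round trip.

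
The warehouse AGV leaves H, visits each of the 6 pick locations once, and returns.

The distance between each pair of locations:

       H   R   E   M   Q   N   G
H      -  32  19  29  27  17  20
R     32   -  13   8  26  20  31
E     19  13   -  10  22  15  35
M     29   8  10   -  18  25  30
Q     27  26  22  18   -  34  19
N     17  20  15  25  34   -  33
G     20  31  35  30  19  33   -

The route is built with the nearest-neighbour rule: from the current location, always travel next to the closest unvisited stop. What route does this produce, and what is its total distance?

H → [N:17 / E:19 / G:20 / Q:27 / M:29 / R:32] → N (17)
N → [E:15 / R:20 / M:25 / G:33 / Q:34] → E (15)
E → [M:10 / R:13 / Q:22 / G:35] → M (10)
M → [R:8 / Q:18 / G:30] → R (8)
R → [Q:26 / G:31] → Q (26)
Q → [G:19] → G (19)
Return G→H: 20.
Total = 17 + 15 + 10 + 8 + 26 + 19 + 20 = 115.

Nearest-neighbour total = 115; route H → N → E → M → R → Q → G → H.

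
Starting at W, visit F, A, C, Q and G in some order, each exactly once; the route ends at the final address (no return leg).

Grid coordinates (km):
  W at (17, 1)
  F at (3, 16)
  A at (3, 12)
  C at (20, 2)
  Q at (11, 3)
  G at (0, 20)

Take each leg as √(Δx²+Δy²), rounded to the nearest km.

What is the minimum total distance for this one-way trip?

There are 5! = 120 possible orderings.
W → F → A → C → Q → G: 21+4+20+9+20 = 74
W → F → A → C → G → Q: 21+4+20+27+20 = 92
W → F → A → Q → C → G: 21+4+12+9+27 = 73
W → F → A → Q → G → C: 21+4+12+20+27 = 84
W → F → A → G → C → Q: 21+4+9+27+9 = 70
W → F → A → G → Q → C: 21+4+9+20+9 = 63
W → F → C → A → Q → G: 21+22+20+12+20 = 95
W → F → C → A → G → Q: 21+22+20+9+20 = 92
W → F → C → Q → A → G: 21+22+9+12+9 = 73
W → F → C → Q → G → A: 21+22+9+20+9 = 81
W → F → C → G → A → Q: 21+22+27+9+12 = 91
W → F → C → G → Q → A: 21+22+27+20+12 = 102
W → F → Q → A → C → G: 21+15+12+20+27 = 95
W → F → Q → A → G → C: 21+15+12+9+27 = 84
… (106 more)
W → C → Q → A → F → G: 3+9+12+4+5 = 33  ← best
The minimum is 33.
One shortest path: W → C → Q → A → F → G.

33 km — the minimum one-way total.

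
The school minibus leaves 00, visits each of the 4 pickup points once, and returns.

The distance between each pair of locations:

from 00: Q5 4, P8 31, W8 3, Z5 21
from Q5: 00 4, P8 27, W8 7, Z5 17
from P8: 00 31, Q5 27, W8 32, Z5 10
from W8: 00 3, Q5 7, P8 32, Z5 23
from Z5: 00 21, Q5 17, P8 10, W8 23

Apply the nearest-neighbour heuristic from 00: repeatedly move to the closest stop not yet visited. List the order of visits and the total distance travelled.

68 along 00 → W8 → Q5 → Z5 → P8 → 00.

00 → [W8:3 / Q5:4 / Z5:21 / P8:31] → W8 (3)
W8 → [Q5:7 / Z5:23 / P8:32] → Q5 (7)
Q5 → [Z5:17 / P8:27] → Z5 (17)
Z5 → [P8:10] → P8 (10)
Return P8→00: 31.
Total = 3 + 7 + 17 + 10 + 31 = 68.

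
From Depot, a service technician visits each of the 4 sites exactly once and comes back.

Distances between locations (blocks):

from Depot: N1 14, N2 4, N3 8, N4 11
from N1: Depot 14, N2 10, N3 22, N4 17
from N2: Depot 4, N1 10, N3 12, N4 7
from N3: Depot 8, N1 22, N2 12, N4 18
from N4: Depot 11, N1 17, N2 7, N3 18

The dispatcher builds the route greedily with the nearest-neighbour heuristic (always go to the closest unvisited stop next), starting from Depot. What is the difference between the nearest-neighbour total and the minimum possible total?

Excess over optimum: 1 blocks.

Depot: N2=4, N3=8, N4=11, N1=14 ⇒ N2
N2: N4=7, N1=10, N3=12 ⇒ N4
N4: N1=17, N3=18 ⇒ N1
N1: N3=22 ⇒ N3
NN route Depot → N2 → N4 → N1 → N3 → Depot costs 58.
Optimal: Depot → N1 → N2 → N4 → N3 → Depot costs 57 (by enumerating all 12 distinct tours).
Excess = 58 − 57 = 1.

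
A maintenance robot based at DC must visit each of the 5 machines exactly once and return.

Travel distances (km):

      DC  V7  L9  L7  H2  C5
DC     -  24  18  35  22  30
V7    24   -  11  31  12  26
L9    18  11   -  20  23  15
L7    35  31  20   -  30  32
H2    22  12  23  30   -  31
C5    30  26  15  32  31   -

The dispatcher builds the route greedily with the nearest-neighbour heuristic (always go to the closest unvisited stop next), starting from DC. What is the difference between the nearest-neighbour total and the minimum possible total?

From DC: L9=18, H2=22, V7=24, C5=30, L7=35 → choose L9 (18).
From L9: V7=11, C5=15, L7=20, H2=23 → choose V7 (11).
From V7: H2=12, C5=26, L7=31 → choose H2 (12).
From H2: L7=30, C5=31 → choose L7 (30).
From L7: C5=32 → choose C5 (32).
NN route DC → L9 → V7 → H2 → L7 → C5 → DC costs 133.
Optimal: DC → L7 → C5 → L9 → V7 → H2 → DC costs 127 (by enumerating all 60 distinct tours).
Excess = 133 − 127 = 6.

6 km longer than the optimal tour.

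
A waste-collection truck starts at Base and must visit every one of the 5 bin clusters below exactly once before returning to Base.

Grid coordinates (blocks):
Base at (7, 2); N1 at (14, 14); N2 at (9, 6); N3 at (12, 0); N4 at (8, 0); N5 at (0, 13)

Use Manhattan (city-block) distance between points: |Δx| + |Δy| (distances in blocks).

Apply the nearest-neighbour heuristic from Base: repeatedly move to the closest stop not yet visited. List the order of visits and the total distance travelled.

From Base: distances to unvisited — N4=3, N2=6, N3=7, N5=18, N1=19. Nearest is N4 (3).
From N4: distances to unvisited — N3=4, N2=7, N1=20, N5=21. Nearest is N3 (4).
From N3: distances to unvisited — N2=9, N1=16, N5=25. Nearest is N2 (9).
From N2: distances to unvisited — N1=13, N5=16. Nearest is N1 (13).
From N1: distances to unvisited — N5=15. Nearest is N5 (15).
Return N5→Base: 18.
Total = 3 + 4 + 9 + 13 + 15 + 18 = 62.

Total distance 62 blocks via the nearest-neighbour route Base → N4 → N3 → N2 → N1 → N5 → Base.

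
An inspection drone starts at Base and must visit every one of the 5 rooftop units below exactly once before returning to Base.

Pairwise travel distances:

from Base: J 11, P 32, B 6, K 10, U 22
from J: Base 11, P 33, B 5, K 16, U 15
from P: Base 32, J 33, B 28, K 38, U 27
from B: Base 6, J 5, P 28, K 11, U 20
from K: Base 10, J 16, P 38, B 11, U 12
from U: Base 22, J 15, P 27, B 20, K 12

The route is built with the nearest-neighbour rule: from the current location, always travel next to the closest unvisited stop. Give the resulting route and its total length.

At Base the remaining stops are B 6, K 10, J 11, U 22, P 32; go to B.
At B the remaining stops are J 5, K 11, U 20, P 28; go to J.
At J the remaining stops are U 15, K 16, P 33; go to U.
At U the remaining stops are K 12, P 27; go to K.
At K the remaining stops are P 38; go to P.
Return P→Base: 32.
Total = 6 + 5 + 15 + 12 + 38 + 32 = 108.

Total distance 108 via the nearest-neighbour route Base → B → J → U → K → P → Base.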